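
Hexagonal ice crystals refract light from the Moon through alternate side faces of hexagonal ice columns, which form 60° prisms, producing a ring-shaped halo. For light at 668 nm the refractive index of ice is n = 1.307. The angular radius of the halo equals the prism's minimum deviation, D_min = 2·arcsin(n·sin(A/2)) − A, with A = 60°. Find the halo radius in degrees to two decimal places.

21.61°

n·sin(A/2) = 1.307 × sin 30° = 1.307 × 0.5000 = 0.6535.
D_min = 2·arcsin(0.6535) − 60° = 2 × 40.806° − 60° = 21.612°.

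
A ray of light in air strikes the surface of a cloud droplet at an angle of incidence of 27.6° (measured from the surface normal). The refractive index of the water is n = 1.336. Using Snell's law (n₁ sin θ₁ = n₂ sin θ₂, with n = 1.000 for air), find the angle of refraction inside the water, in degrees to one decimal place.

20.3°

Snell: sin θ_r = sin θ_i / n = sin 27.6° / 1.336 = 0.4633 / 1.336 = 0.3468.
θ_r = arcsin(0.3468) = 20.29°.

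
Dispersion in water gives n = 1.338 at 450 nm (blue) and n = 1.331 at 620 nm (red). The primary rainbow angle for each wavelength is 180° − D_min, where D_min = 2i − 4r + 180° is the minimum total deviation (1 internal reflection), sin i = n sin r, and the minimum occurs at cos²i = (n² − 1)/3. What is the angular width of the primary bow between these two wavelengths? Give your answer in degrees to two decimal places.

At 450 nm (n = 1.338): cos²i = 0.26341 → i = 59.120°, r = 39.899°, D_min = 138.643°, rainbow angle = 41.357°.
At 620 nm (n = 1.331): cos²i = 0.25719 → i = 59.527°, r = 40.356°, D_min = 137.630°, rainbow angle = 42.370°.
Angular width = |41.357° − 42.370°| = 1.013°.

1.01°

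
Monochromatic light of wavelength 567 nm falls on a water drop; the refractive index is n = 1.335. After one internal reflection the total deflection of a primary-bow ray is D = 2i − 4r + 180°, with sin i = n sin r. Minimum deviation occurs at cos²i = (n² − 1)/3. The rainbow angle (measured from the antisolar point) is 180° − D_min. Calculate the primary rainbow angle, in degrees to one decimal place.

cos²i = (1.78222 − 1)/3 = 0.26074; i = arccos(0.51063) = 59.294°.
sin r = sin 59.294°/1.335 = 0.64405; r = 40.094°.
D_min = 2·59.294° − 4·40.094° + 180° = 138.212°.
Rainbow angle = 180° − D_min = 41.788°.

41.8°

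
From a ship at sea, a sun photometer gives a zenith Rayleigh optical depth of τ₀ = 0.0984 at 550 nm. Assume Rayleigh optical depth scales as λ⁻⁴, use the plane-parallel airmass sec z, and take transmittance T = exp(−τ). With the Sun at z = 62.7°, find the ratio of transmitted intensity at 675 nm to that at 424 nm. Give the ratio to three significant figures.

Airmass: sec 62.7° = 2.1803.
τ(675 nm) = 0.0984 × (550/675)⁴ × 2.1803 = 0.0984 × 0.4408 × 2.1803 = 0.0946.
τ(424 nm) = 0.0984 × (550/424)⁴ × 2.1803 = 0.0984 × 2.8313 × 2.1803 = 0.6074.
T(675)/T(424) = exp(τ_B − τ_A) = exp(0.5129) = 1.6701.

1.67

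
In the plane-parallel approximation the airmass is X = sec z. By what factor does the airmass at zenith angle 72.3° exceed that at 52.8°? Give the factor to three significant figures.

1.99

X(72.3°)/X(52.8°) = sec 72.3° / sec 52.8° = cos 52.8° / cos 72.3° = 0.6046/0.3040 = 1.9886.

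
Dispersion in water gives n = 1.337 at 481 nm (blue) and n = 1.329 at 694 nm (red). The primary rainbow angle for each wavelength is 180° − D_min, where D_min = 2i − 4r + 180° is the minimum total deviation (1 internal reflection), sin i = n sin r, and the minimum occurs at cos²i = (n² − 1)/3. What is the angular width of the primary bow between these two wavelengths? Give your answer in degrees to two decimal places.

At 481 nm (n = 1.337): cos²i = 0.26252 → i = 59.178°, r = 39.964°, D_min = 138.500°, rainbow angle = 41.500°.
At 694 nm (n = 1.329): cos²i = 0.25541 → i = 59.643°, r = 40.487°, D_min = 137.337°, rainbow angle = 42.663°.
Angular width = |41.500° − 42.663°| = 1.163°.

1.16°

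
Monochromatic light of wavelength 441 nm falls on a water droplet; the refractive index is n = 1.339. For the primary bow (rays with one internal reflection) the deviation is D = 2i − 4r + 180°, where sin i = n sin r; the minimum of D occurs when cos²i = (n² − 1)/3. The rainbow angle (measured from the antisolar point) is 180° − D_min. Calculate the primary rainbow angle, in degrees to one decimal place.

41.2°

cos²i = (1.79292 − 1)/3 = 0.26431; i = arccos(0.51411) = 59.062°.
sin r = sin 59.062°/1.339 = 0.64057; r = 39.834°.
D_min = 2·59.062° − 4·39.834° + 180° = 138.786°.
Rainbow angle = 180° − D_min = 41.214°.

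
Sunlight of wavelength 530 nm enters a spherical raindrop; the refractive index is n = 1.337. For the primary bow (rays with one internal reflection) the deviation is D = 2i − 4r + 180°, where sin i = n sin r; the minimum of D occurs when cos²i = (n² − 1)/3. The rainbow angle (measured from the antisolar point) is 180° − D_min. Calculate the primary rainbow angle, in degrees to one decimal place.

cos²i = (1.78757 − 1)/3 = 0.26252; i = arccos(0.51237) = 59.178°.
sin r = sin 59.178°/1.337 = 0.64231; r = 39.964°.
D_min = 2·59.178° − 4·39.964° + 180° = 138.500°.
Rainbow angle = 180° − D_min = 41.500°.

41.5°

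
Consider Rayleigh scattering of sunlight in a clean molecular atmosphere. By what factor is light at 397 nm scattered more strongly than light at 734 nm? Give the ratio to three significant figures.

11.7

Rayleigh scattering ∝ λ⁻⁴, so the ratio of coefficients is the inverse fourth power of the wavelength ratio.
σ(397)/σ(734) = (734/397)⁴ = (1.8489)⁴ = 11.68.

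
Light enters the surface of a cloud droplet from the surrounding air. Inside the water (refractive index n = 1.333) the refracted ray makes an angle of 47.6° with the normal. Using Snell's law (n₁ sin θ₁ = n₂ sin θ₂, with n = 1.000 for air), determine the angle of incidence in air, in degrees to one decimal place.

79.9°

Snell: sin θ_i = n · sin θ_r = 1.333 × sin 47.6° = 1.333 × 0.7385 = 0.9844.
θ_i = arcsin(0.9844) = 79.85°.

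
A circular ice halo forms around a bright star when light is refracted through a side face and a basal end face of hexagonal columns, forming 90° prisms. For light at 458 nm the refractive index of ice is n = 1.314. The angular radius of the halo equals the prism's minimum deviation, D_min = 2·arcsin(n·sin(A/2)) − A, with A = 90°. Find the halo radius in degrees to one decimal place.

n·sin(A/2) = 1.314 × sin 45° = 1.314 × 0.7071 = 0.9291.
D_min = 2·arcsin(0.9291) − 90° = 2 × 68.301° − 90° = 46.602°.

46.6°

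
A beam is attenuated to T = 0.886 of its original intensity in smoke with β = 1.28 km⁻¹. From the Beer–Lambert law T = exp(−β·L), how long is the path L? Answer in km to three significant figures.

0.0946 km

Beer–Lambert: T = exp(−βL) ⇒ L = −ln(T)/β = −ln(0.886)/1.28 = 0.1210/1.28 = 0.09456 km.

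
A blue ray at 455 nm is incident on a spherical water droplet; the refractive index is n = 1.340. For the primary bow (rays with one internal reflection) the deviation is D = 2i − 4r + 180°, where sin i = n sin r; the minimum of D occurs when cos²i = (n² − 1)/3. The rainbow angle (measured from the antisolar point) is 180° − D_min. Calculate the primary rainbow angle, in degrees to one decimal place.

cos²i = (1.79560 − 1)/3 = 0.26520; i = arccos(0.51498) = 59.004°.
sin r = sin 59.004°/1.340 = 0.63971; r = 39.770°.
D_min = 2·59.004° − 4·39.770° + 180° = 138.929°.
Rainbow angle = 180° − D_min = 41.071°.

41.1°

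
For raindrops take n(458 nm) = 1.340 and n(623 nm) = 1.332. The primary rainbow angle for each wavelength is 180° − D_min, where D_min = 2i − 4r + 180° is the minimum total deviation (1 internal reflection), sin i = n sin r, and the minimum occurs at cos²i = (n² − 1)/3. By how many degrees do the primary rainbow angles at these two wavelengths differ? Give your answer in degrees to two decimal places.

1.15°

At 458 nm (n = 1.340): cos²i = 0.26520 → i = 59.004°, r = 39.770°, D_min = 138.929°, rainbow angle = 41.071°.
At 623 nm (n = 1.332): cos²i = 0.25807 → i = 59.469°, r = 40.290°, D_min = 137.776°, rainbow angle = 42.224°.
Angular width = |41.071° − 42.224°| = 1.153°.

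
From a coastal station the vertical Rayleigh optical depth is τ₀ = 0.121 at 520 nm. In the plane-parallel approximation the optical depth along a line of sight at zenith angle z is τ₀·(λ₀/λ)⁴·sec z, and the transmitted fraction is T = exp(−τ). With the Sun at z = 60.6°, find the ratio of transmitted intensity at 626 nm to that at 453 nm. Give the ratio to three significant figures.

Airmass: sec 60.6° = 2.0371.
τ(626 nm) = 0.121 × (520/626)⁴ × 2.0371 = 0.121 × 0.4761 × 2.0371 = 0.1174.
τ(453 nm) = 0.121 × (520/453)⁴ × 2.0371 = 0.121 × 1.7363 × 2.0371 = 0.4280.
T(626)/T(453) = exp(τ_B − τ_A) = exp(0.3106) = 1.3643.

1.36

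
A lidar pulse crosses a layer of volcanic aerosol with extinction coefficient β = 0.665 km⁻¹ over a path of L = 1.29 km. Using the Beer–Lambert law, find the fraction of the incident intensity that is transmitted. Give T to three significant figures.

τ = β·L = 0.665 × 1.29 = 0.8579.
T = exp(−0.8579) = 0.4241.

0.424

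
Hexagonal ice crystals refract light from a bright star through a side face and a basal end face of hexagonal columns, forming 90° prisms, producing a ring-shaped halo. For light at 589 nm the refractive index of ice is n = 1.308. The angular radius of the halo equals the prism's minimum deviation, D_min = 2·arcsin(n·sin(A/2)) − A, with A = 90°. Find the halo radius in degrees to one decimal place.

45.3°

n·sin(A/2) = 1.308 × sin 45° = 1.308 × 0.7071 = 0.9249.
D_min = 2·arcsin(0.9249) − 90° = 2 × 67.653° − 90° = 45.305°.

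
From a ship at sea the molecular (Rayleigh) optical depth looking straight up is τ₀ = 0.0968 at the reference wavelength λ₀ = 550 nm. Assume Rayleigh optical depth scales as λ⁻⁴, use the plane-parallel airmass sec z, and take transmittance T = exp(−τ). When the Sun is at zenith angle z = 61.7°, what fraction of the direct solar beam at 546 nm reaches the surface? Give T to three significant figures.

0.810

sec 61.7° = 2.1093.
τ = 0.0968 × (550/546)⁴ × 2.1093 = 0.0968 × 1.0296 × 2.1093 = 0.2102.
T = exp(−0.2102) = 0.8104.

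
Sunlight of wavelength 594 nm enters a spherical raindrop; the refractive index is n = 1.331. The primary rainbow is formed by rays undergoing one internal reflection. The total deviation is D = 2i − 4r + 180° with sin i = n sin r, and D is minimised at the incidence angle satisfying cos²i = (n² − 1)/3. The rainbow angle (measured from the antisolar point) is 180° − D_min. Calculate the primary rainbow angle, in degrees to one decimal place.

42.4°

cos²i = (1.77156 − 1)/3 = 0.25719; i = arccos(0.50714) = 59.527°.
sin r = sin 59.527°/1.331 = 0.64753; r = 40.356°.
D_min = 2·59.527° − 4·40.356° + 180° = 137.630°.
Rainbow angle = 180° − D_min = 42.370°.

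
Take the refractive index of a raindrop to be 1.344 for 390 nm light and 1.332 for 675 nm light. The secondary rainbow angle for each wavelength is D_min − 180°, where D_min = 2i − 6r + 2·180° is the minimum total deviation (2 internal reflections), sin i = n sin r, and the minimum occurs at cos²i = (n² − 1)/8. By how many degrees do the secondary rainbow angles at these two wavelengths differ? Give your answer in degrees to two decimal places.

3.10°

At 390 nm (n = 1.344): cos²i = 0.10079 → i = 71.490°, r = 44.874°, D_min = 233.733°, rainbow angle = 53.733°.
At 675 nm (n = 1.332): cos²i = 0.09678 → i = 71.875°, r = 45.520°, D_min = 230.628°, rainbow angle = 50.628°.
Angular width = |53.733° − 50.628°| = 3.104°.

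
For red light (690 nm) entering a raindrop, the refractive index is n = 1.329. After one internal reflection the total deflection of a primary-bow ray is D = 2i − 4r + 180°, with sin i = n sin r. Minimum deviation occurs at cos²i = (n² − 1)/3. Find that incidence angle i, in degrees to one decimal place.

59.6°

cos²i = (1.329² − 1)/3 = (1.76624 − 1)/3 = 0.25541.
cos i = 0.50538, so i = 59.643°.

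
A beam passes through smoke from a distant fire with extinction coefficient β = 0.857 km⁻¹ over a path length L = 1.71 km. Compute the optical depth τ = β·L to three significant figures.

1.47

τ = β·L = 0.857 × 1.71 = 1.4655.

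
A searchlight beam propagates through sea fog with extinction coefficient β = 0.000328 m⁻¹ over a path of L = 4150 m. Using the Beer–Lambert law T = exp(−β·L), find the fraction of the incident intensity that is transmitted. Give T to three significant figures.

0.256

τ = β·L = 0.000328 × 4150 = 1.3612.
T = exp(−1.3612) = 0.2564.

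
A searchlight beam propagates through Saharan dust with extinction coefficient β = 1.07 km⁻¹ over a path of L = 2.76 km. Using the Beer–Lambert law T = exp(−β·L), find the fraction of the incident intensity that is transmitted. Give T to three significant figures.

0.0522

τ = β·L = 1.07 × 2.76 = 2.9532.
T = exp(−2.9532) = 0.0522.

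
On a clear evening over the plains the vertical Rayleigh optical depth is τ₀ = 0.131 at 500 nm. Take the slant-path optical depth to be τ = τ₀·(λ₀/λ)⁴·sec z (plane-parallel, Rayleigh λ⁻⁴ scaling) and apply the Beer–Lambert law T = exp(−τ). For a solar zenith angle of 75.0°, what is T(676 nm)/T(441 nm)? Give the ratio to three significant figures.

Airmass: sec 75.0° = 3.8637.
τ(676 nm) = 0.131 × (500/676)⁴ × 3.8637 = 0.131 × 0.2993 × 3.8637 = 0.1515.
τ(441 nm) = 0.131 × (500/441)⁴ × 3.8637 = 0.131 × 1.6524 × 3.8637 = 0.8364.
T(676)/T(441) = exp(τ_B − τ_A) = exp(0.6849) = 1.9836.

1.98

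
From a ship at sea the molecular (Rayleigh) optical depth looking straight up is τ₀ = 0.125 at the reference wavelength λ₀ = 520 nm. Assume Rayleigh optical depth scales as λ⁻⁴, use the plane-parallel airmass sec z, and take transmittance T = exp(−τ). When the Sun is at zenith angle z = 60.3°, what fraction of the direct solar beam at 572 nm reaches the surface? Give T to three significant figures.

0.842

sec 60.3° = 2.0183.
τ = 0.125 × (520/572)⁴ × 2.0183 = 0.125 × 0.6830 × 2.0183 = 0.1723.
T = exp(−0.1723) = 0.8417.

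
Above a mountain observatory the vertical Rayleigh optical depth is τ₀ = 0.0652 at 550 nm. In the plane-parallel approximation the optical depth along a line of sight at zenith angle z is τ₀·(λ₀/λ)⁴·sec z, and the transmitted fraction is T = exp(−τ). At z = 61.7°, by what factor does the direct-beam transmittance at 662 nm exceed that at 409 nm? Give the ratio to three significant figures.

1.47

Airmass: sec 61.7° = 2.1093.
τ(662 nm) = 0.0652 × (550/662)⁴ × 2.1093 = 0.0652 × 0.4765 × 2.1093 = 0.0655.
τ(409 nm) = 0.0652 × (550/409)⁴ × 2.1093 = 0.0652 × 3.2701 × 2.1093 = 0.4497.
T(662)/T(409) = exp(τ_B − τ_A) = exp(0.3842) = 1.4684.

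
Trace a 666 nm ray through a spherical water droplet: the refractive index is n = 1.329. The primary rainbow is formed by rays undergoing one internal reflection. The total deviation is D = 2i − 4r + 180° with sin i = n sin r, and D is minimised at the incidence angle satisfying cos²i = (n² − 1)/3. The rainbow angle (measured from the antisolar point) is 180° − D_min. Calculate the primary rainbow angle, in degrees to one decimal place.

cos²i = (1.76624 − 1)/3 = 0.25541; i = arccos(0.50538) = 59.643°.
sin r = sin 59.643°/1.329 = 0.64928; r = 40.487°.
D_min = 2·59.643° − 4·40.487° + 180° = 137.337°.
Rainbow angle = 180° − D_min = 42.663°.

42.7°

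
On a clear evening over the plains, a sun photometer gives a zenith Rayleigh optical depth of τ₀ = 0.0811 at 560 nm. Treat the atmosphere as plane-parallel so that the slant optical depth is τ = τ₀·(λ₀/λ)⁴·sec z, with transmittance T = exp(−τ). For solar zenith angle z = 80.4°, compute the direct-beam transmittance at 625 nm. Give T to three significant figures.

sec 80.4° = 5.9963.
τ = 0.0811 × (560/625)⁴ × 5.9963 = 0.0811 × 0.6445 × 5.9963 = 0.3134.
T = exp(−0.3134) = 0.7309.

0.731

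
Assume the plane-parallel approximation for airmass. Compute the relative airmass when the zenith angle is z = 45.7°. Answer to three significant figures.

X = sec z = 1/cos 45.7° = 1/0.6984 = 1.4318.

1.43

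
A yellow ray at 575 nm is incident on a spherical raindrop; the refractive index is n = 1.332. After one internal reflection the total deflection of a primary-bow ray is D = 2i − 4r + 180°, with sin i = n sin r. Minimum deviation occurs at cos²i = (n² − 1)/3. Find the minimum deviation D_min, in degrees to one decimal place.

137.8°

cos²i = (1.77422 − 1)/3 = 0.25807; i = arccos(0.50801) = 59.469°.
sin r = sin 59.469°/1.332 = 0.64666; r = 40.290°.
D_min = 2·59.469° − 4·40.290° + 180° = 137.776°.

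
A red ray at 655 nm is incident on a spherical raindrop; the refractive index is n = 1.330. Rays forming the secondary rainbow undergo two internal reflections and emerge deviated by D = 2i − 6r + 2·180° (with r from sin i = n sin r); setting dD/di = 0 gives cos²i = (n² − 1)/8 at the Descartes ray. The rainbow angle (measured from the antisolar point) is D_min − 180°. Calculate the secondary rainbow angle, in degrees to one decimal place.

50.1°

cos²i = (1.76890 − 1)/8 = 0.09611; i = arccos(0.31002) = 71.940°.
sin r = sin 71.940°/1.330 = 0.71483; r = 45.630°.
D_min = 2·71.940° − 6·45.630° + 360° = 230.101°.
Rainbow angle = D_min − 180° = 50.101°.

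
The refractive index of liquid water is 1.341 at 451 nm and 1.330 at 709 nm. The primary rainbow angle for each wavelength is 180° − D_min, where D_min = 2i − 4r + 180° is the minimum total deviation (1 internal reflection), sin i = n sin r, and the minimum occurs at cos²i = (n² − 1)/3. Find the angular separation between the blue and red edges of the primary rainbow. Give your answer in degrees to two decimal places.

1.59°

At 451 nm (n = 1.341): cos²i = 0.26609 → i = 58.946°, r = 39.705°, D_min = 139.071°, rainbow angle = 40.929°.
At 709 nm (n = 1.330): cos²i = 0.25630 → i = 59.585°, r = 40.422°, D_min = 137.484°, rainbow angle = 42.516°.
Angular width = |40.929° − 42.516°| = 1.588°.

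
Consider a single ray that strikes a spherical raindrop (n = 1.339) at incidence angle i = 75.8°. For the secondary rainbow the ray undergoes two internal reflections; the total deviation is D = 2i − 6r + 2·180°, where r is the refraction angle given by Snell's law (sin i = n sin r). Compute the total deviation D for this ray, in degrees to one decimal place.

sin r = sin 75.8° / 1.339 = 0.9694/1.339 = 0.7240; r = 46.39°.
D = 2·75.8° − 6·46.39° + 2·180° = 151.60° − 278.32° + 360° = 233.28°.

233.3°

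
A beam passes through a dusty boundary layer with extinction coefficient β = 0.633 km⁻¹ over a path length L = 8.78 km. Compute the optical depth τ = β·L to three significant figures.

τ = β·L = 0.633 × 8.78 = 5.5577.

5.56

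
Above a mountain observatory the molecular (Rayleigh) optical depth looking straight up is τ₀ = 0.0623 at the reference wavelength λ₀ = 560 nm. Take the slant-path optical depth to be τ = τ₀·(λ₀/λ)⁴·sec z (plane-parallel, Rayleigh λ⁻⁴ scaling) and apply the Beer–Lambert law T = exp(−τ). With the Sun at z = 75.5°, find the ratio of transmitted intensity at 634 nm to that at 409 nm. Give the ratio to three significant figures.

Airmass: sec 75.5° = 3.9939.
τ(634 nm) = 0.0623 × (560/634)⁴ × 3.9939 = 0.0623 × 0.6087 × 3.9939 = 0.1515.
τ(409 nm) = 0.0623 × (560/409)⁴ × 3.9939 = 0.0623 × 3.5145 × 3.9939 = 0.8745.
T(634)/T(409) = exp(τ_B − τ_A) = exp(0.7230) = 2.0606.

2.06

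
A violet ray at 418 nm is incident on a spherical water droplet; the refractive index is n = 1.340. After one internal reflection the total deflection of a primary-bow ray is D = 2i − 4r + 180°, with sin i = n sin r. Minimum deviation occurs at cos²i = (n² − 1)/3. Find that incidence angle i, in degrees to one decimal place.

59.0°

cos²i = (1.340² − 1)/3 = (1.79560 − 1)/3 = 0.26520.
cos i = 0.51498, so i = 59.004°.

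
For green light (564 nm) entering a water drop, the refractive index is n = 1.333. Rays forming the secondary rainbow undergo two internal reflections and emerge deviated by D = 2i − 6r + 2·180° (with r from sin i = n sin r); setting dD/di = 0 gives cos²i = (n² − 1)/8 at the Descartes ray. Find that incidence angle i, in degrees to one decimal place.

71.8°

cos²i = (1.333² − 1)/8 = (1.77689 − 1)/8 = 0.09711.
cos i = 0.31163, so i = 71.843°.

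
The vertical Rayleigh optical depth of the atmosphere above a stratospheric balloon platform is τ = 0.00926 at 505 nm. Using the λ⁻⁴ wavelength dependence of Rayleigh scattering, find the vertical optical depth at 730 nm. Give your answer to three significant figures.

τ(730 nm) = τ(505 nm) × (505/730)⁴ = 0.00926 × (0.6918)⁴ = 0.00926 × 0.2290 = 0.0021.

0.00212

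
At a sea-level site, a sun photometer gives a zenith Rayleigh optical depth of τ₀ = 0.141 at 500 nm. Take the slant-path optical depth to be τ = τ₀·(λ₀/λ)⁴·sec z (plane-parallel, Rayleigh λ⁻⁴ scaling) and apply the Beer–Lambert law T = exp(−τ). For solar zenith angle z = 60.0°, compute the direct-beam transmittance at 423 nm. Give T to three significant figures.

sec 60.0° = 2.0000.
τ = 0.141 × (500/423)⁴ × 2.0000 = 0.141 × 1.9522 × 2.0000 = 0.5505.
T = exp(−0.5505) = 0.5767.

0.577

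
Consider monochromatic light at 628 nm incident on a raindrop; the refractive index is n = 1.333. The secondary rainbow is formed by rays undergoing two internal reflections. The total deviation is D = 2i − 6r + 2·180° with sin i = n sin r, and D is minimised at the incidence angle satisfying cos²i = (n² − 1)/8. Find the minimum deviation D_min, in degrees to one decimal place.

230.9°

cos²i = (1.77689 − 1)/8 = 0.09711; i = arccos(0.31163) = 71.843°.
sin r = sin 71.843°/1.333 = 0.71283; r = 45.466°.
D_min = 2·71.843° − 6·45.466° + 360° = 230.891°.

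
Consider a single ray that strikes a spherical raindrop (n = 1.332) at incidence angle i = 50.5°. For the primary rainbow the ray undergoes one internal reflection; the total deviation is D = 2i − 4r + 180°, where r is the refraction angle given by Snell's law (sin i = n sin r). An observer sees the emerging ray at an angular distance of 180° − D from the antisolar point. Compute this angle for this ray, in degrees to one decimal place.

sin r = sin 50.5° / 1.332 = 0.7716/1.332 = 0.5793; r = 35.40°.
D = 2·50.5° − 4·35.40° + 180° = 101.00° − 141.60° + 180° = 139.40°.
Angle from antisolar point = 180° − D = 40.60°.

40.6°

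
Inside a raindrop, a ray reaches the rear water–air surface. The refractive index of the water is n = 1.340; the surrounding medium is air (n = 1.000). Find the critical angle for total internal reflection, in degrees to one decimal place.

48.3°

sin θ_c = n_air / n = 1.000 / 1.340 = 0.7463.
θ_c = arcsin(0.7463) = 48.27°.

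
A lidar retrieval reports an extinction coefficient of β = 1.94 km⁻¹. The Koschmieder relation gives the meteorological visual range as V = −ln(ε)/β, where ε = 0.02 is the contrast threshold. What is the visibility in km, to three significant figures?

2.02 km

V = −ln(0.02) / 1.94 = 3.912 / 1.94 = 2.0165 km.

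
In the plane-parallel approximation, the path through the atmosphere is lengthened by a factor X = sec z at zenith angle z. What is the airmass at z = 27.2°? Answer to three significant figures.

1.12

X = sec z = 1/cos 27.2° = 1/0.8894 = 1.1243.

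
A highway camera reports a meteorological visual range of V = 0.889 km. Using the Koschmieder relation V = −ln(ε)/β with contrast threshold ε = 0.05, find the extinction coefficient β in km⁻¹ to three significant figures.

3.37 km⁻¹

β = −ln(0.05) / V = 2.996 / 0.889 = 3.3698 km⁻¹.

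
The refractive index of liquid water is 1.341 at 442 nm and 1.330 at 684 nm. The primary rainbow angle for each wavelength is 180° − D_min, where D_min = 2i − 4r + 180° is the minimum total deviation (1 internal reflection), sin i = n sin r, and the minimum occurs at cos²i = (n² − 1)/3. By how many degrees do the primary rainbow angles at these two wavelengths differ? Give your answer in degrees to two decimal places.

1.59°

At 442 nm (n = 1.341): cos²i = 0.26609 → i = 58.946°, r = 39.705°, D_min = 139.071°, rainbow angle = 40.929°.
At 684 nm (n = 1.330): cos²i = 0.25630 → i = 59.585°, r = 40.422°, D_min = 137.484°, rainbow angle = 42.516°.
Angular width = |40.929° − 42.516°| = 1.588°.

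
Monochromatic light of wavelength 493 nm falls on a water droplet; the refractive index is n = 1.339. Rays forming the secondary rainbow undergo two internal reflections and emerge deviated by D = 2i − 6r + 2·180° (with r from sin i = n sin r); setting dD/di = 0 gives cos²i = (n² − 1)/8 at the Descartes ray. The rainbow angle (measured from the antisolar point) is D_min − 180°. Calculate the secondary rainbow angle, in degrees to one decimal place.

52.5°

cos²i = (1.79292 − 1)/8 = 0.09912; i = arccos(0.31483) = 71.650°.
sin r = sin 71.650°/1.339 = 0.70885; r = 45.141°.
D_min = 2·71.650° − 6·45.141° + 360° = 232.451°.
Rainbow angle = D_min − 180° = 52.451°.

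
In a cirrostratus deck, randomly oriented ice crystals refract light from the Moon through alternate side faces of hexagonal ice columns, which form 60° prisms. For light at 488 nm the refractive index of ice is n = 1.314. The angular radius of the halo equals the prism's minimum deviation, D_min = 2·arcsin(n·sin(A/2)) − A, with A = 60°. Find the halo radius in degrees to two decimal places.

22.14°

n·sin(A/2) = 1.314 × sin 30° = 1.314 × 0.5000 = 0.6570.
D_min = 2·arcsin(0.6570) − 60° = 2 × 41.071° − 60° = 22.143°.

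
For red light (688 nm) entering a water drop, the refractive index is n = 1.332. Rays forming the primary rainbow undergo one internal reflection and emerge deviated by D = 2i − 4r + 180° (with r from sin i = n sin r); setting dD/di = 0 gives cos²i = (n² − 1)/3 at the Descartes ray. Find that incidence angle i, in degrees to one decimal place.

59.5°

cos²i = (1.332² − 1)/3 = (1.77422 − 1)/3 = 0.25807.
cos i = 0.50801, so i = 59.469°.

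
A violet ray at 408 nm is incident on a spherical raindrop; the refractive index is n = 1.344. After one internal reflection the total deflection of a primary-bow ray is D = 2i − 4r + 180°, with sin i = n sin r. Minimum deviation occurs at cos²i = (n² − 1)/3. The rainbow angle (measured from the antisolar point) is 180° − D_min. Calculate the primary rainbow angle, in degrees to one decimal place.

cos²i = (1.80634 − 1)/3 = 0.26878; i = arccos(0.51844) = 58.772°.
sin r = sin 58.772°/1.344 = 0.63625; r = 39.512°.
D_min = 2·58.772° − 4·39.512° + 180° = 139.495°.
Rainbow angle = 180° − D_min = 40.505°.

40.5°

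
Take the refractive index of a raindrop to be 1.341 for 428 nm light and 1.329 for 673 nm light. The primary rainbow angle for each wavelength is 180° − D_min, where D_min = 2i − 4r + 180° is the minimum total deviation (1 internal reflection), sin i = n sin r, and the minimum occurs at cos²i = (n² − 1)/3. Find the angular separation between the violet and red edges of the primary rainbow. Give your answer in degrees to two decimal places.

At 428 nm (n = 1.341): cos²i = 0.26609 → i = 58.946°, r = 39.705°, D_min = 139.071°, rainbow angle = 40.929°.
At 673 nm (n = 1.329): cos²i = 0.25541 → i = 59.643°, r = 40.487°, D_min = 137.337°, rainbow angle = 42.663°.
Angular width = |40.929° − 42.663°| = 1.735°.

1.73°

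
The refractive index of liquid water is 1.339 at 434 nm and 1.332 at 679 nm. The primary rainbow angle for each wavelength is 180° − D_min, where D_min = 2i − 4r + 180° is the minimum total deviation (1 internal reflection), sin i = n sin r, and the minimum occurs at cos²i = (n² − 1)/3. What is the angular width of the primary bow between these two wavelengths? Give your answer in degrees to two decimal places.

1.01°

At 434 nm (n = 1.339): cos²i = 0.26431 → i = 59.062°, r = 39.834°, D_min = 138.786°, rainbow angle = 41.214°.
At 679 nm (n = 1.332): cos²i = 0.25807 → i = 59.469°, r = 40.290°, D_min = 137.776°, rainbow angle = 42.224°.
Angular width = |41.214° − 42.224°| = 1.010°.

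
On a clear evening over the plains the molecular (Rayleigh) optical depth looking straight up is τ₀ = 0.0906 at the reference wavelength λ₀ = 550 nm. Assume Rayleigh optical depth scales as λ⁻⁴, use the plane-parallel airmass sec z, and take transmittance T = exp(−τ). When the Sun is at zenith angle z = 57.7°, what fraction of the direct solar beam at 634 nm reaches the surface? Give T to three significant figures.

0.908

sec 57.7° = 1.8714.
τ = 0.0906 × (550/634)⁴ × 1.8714 = 0.0906 × 0.5664 × 1.8714 = 0.0960.
T = exp(−0.0960) = 0.9084.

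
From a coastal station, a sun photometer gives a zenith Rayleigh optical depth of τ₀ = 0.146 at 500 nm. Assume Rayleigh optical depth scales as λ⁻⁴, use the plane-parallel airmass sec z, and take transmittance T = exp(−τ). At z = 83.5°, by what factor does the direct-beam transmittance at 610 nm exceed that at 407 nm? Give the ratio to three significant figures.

10.5

Airmass: sec 83.5° = 8.8337.
τ(610 nm) = 0.146 × (500/610)⁴ × 8.8337 = 0.146 × 0.4514 × 8.8337 = 0.5822.
τ(407 nm) = 0.146 × (500/407)⁴ × 8.8337 = 0.146 × 2.2777 × 8.8337 = 2.9376.
T(610)/T(407) = exp(τ_B − τ_A) = exp(2.3554) = 10.5429.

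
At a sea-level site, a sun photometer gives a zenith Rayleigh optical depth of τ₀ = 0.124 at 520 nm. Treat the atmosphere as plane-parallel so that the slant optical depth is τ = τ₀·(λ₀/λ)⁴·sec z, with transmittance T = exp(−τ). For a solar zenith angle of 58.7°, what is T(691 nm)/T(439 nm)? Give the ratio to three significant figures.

Airmass: sec 58.7° = 1.9249.
τ(691 nm) = 0.124 × (520/691)⁴ × 1.9249 = 0.124 × 0.3207 × 1.9249 = 0.0765.
τ(439 nm) = 0.124 × (520/439)⁴ × 1.9249 = 0.124 × 1.9686 × 1.9249 = 0.4699.
T(691)/T(439) = exp(τ_B − τ_A) = exp(0.3933) = 1.4819.

1.48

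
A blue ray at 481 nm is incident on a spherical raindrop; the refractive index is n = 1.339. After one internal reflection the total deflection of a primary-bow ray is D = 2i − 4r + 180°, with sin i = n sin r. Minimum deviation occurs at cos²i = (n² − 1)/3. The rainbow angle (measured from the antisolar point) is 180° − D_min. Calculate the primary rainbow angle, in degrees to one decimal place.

41.2°

cos²i = (1.79292 − 1)/3 = 0.26431; i = arccos(0.51411) = 59.062°.
sin r = sin 59.062°/1.339 = 0.64057; r = 39.834°.
D_min = 2·59.062° − 4·39.834° + 180° = 138.786°.
Rainbow angle = 180° − D_min = 41.214°.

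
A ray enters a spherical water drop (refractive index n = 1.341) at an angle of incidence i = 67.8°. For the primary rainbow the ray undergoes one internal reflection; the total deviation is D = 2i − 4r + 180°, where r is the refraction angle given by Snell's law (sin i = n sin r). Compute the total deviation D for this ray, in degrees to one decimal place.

140.9°

sin r = sin 67.8° / 1.341 = 0.9259/1.341 = 0.6904; r = 43.66°.
D = 2·67.8° − 4·43.66° + 180° = 135.60° − 174.66° + 180° = 140.94°.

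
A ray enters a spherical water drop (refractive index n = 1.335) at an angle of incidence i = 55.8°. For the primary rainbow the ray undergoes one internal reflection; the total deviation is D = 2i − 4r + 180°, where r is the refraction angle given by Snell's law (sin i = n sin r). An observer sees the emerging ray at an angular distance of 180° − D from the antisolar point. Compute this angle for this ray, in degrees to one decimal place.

sin r = sin 55.8° / 1.335 = 0.8271/1.335 = 0.6195; r = 38.28°.
D = 2·55.8° − 4·38.28° + 180° = 111.60° − 153.13° + 180° = 138.47°.
Angle from antisolar point = 180° − D = 41.53°.

41.5°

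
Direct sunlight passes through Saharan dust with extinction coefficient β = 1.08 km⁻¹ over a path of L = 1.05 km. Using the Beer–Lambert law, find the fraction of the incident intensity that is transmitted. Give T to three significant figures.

τ = β·L = 1.08 × 1.05 = 1.1340.
T = exp(−1.1340) = 0.3217.

0.322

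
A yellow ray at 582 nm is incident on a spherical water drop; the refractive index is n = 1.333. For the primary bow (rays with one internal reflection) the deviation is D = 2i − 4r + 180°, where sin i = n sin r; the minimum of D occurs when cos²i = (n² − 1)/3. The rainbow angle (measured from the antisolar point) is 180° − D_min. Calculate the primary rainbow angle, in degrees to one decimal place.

42.1°

cos²i = (1.77689 − 1)/3 = 0.25896; i = arccos(0.50888) = 59.410°.
sin r = sin 59.410°/1.333 = 0.64579; r = 40.225°.
D_min = 2·59.410° − 4·40.225° + 180° = 137.922°.
Rainbow angle = 180° − D_min = 42.078°.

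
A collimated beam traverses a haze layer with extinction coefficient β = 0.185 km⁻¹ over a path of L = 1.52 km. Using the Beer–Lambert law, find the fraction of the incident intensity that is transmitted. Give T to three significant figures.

0.755

τ = β·L = 0.185 × 1.52 = 0.2812.
T = exp(−0.2812) = 0.7549.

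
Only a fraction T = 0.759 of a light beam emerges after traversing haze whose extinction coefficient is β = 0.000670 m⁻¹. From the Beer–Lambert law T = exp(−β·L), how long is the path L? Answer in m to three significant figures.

412 m

Beer–Lambert: T = exp(−βL) ⇒ L = −ln(T)/β = −ln(0.759)/0.000670 = 0.2758/0.000670 = 411.6 m.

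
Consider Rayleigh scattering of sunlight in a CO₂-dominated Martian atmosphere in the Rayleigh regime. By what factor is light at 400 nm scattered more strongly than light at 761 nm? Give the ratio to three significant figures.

Rayleigh scattering ∝ λ⁻⁴, so the ratio of coefficients is the inverse fourth power of the wavelength ratio.
σ(400)/σ(761) = (761/400)⁴ = (1.9025)⁴ = 13.1.

13.1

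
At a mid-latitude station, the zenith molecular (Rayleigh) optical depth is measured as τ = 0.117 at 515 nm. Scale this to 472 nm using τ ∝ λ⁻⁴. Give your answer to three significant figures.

0.166

τ(472 nm) = τ(515 nm) × (515/472)⁴ = 0.117 × (1.0911)⁴ = 0.117 × 1.4173 = 0.1658.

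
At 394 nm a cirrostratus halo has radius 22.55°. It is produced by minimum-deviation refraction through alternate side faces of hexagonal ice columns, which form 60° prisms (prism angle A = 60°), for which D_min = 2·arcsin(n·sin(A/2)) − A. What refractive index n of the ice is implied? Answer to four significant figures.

Rearranging: n = sin((D_min + A)/2) / sin(A/2).
(D_min + A)/2 = (22.55° + 60°)/2 = 41.275°.
n = sin 41.275° / sin 30° = 0.6597 / 0.5000 = 1.3193.

1.319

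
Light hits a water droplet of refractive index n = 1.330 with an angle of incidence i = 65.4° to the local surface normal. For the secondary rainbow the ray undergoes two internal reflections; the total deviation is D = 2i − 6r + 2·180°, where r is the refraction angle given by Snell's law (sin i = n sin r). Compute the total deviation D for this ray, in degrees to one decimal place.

sin r = sin 65.4° / 1.330 = 0.9092/1.330 = 0.6836; r = 43.13°.
D = 2·65.4° − 6·43.13° + 2·180° = 130.80° − 258.77° + 360° = 232.03°.

232.0°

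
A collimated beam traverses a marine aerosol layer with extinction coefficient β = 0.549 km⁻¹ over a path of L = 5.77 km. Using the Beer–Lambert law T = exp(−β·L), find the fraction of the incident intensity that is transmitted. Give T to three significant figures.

τ = β·L = 0.549 × 5.77 = 3.1677.
T = exp(−3.1677) = 0.0421.

0.0421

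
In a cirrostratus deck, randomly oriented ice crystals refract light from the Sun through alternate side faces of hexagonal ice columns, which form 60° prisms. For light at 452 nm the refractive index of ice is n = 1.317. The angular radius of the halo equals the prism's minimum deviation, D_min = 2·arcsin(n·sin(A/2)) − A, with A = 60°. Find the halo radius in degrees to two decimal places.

22.37°

n·sin(A/2) = 1.317 × sin 30° = 1.317 × 0.5000 = 0.6585.
D_min = 2·arcsin(0.6585) − 60° = 2 × 41.186° − 60° = 22.371°.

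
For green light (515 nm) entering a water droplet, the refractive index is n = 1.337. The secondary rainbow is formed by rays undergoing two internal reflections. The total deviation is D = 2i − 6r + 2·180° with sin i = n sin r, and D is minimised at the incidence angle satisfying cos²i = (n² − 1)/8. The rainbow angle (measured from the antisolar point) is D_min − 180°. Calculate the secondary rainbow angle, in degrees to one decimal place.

cos²i = (1.78757 − 1)/8 = 0.09845; i = arccos(0.31376) = 71.714°.
sin r = sin 71.714°/1.337 = 0.71017; r = 45.249°.
D_min = 2·71.714° − 6·45.249° + 360° = 231.934°.
Rainbow angle = D_min − 180° = 51.934°.

51.9°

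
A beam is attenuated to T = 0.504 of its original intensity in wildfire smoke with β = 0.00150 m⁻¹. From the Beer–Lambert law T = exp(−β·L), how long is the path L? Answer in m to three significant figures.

Beer–Lambert: T = exp(−βL) ⇒ L = −ln(T)/β = −ln(0.504)/0.00150 = 0.6852/0.00150 = 456.8 m.

457 m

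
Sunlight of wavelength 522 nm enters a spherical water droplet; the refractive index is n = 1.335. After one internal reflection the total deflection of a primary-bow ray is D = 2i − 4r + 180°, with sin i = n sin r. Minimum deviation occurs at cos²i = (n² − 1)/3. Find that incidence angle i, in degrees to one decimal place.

59.3°

cos²i = (1.335² − 1)/3 = (1.78222 − 1)/3 = 0.26074.
cos i = 0.51063, so i = 59.294°.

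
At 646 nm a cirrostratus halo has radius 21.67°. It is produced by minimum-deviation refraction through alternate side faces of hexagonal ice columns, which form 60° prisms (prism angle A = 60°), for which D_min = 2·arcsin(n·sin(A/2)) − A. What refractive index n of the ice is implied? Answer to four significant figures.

Rearranging: n = sin((D_min + A)/2) / sin(A/2).
(D_min + A)/2 = (21.67° + 60°)/2 = 40.835°.
n = sin 40.835° / sin 30° = 0.6539 / 0.5000 = 1.3078.

1.308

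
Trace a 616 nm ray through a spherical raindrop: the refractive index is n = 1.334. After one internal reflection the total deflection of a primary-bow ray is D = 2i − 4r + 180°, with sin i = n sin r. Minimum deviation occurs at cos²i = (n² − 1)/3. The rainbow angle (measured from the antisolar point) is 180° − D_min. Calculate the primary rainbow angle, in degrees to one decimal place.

cos²i = (1.77956 − 1)/3 = 0.25985; i = arccos(0.50976) = 59.352°.
sin r = sin 59.352°/1.334 = 0.64492; r = 40.159°.
D_min = 2·59.352° − 4·40.159° + 180° = 138.067°.
Rainbow angle = 180° − D_min = 41.933°.

41.9°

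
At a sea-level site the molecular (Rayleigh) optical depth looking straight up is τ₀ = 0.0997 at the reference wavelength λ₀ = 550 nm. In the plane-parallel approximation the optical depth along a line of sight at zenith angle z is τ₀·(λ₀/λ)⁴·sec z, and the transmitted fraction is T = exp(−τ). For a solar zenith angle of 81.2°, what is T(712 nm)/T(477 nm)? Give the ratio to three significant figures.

Airmass: sec 81.2° = 6.5366.
τ(712 nm) = 0.0997 × (550/712)⁴ × 6.5366 = 0.0997 × 0.3561 × 6.5366 = 0.2320.
τ(477 nm) = 0.0997 × (550/477)⁴ × 6.5366 = 0.0997 × 1.7676 × 6.5366 = 1.1519.
T(712)/T(477) = exp(τ_B − τ_A) = exp(0.9199) = 2.5090.

2.51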